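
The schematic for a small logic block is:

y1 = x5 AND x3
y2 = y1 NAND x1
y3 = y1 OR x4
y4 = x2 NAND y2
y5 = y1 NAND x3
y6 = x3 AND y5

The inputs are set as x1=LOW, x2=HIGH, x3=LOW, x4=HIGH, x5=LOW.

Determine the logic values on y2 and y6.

y2 = HIGH, y6 = LOW

y1 = x5 AND x3 = LOW AND LOW = LOW
y2 = y1 NAND x1 = LOW NAND LOW = HIGH
y5 = y1 NAND x3 = LOW NAND LOW = HIGH
y6 = x3 AND y5 = LOW AND HIGH = LOW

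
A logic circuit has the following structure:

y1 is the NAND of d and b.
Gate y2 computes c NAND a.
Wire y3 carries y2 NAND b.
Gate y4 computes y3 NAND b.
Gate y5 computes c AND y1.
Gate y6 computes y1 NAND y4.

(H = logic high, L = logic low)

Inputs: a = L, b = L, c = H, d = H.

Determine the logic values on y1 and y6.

y1 = d NAND b = H NAND L = H
y2 = c NAND a = H NAND L = H
y3 = y2 NAND b = H NAND L = H
y4 = y3 NAND b = H NAND L = H
y6 = y1 NAND y4 = H NAND H = L

y1 = H, y6 = L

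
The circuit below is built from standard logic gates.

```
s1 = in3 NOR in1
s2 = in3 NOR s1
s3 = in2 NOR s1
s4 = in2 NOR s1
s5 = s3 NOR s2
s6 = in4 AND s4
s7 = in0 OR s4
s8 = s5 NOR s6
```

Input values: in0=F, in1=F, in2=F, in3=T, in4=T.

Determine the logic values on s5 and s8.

s5 = F  s8 = F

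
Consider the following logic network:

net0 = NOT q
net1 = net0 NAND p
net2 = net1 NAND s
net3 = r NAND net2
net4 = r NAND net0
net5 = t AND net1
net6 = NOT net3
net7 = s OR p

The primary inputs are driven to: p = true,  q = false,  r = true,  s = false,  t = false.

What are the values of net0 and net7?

net0 = true; net7 = true

net0 = NOT q = NOT false = true
net7 = s OR p = false OR true = true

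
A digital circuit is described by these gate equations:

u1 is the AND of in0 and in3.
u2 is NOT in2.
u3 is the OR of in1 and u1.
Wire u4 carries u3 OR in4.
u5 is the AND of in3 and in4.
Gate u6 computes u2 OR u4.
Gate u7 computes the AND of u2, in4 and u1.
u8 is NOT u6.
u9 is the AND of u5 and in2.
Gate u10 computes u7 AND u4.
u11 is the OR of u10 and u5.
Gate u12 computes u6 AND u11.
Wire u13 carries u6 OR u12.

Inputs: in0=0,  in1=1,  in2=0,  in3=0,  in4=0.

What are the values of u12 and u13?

u12 = 0, u13 = 1

u1 = in0 AND in3 = 0 AND 0 = 0
u2 = NOT in2 = NOT 0 = 1
u3 = in1 OR u1 = 1 OR 0 = 1
u4 = u3 OR in4 = 1 OR 0 = 1
u5 = in3 AND in4 = 0 AND 0 = 0
u6 = u2 OR u4 = 1 OR 1 = 1
u7 = u2 AND in4 AND u1 = 1 AND 0 AND 0 = 0
u10 = u7 AND u4 = 0 AND 1 = 0
u11 = u10 OR u5 = 0 OR 0 = 0
u12 = u6 AND u11 = 1 AND 0 = 0
u13 = u6 OR u12 = 1 OR 0 = 1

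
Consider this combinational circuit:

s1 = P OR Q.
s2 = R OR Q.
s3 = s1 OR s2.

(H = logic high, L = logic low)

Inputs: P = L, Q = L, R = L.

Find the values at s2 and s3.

s2 = L; s3 = L

s1 = P OR Q = L OR L = L
s2 = R OR Q = L OR L = L
s3 = s1 OR s2 = L OR L = L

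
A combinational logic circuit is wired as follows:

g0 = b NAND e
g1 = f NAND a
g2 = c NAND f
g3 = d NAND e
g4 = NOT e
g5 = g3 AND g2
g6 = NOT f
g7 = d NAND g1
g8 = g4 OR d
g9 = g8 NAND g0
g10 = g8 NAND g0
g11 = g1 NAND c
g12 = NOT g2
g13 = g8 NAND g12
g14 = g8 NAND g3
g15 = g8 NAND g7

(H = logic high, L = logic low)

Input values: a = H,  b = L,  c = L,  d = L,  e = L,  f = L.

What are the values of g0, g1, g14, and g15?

g0 = b NAND e = L NAND L = H
g1 = f NAND a = L NAND H = H
g3 = d NAND e = L NAND L = H
g4 = NOT e = NOT L = H
g7 = d NAND g1 = L NAND H = H
g8 = g4 OR d = H OR L = H
g14 = g8 NAND g3 = H NAND H = L
g15 = g8 NAND g7 = H NAND H = L

g0 = H  g1 = H  g14 = L  g15 = L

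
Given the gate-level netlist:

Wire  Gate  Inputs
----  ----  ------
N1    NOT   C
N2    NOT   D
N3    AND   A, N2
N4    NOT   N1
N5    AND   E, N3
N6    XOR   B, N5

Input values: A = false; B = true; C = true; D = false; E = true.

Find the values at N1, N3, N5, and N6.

N1 = NOT C = NOT true = false
N2 = NOT D = NOT false = true
N3 = A AND N2 = false AND true = false
N5 = E AND N3 = true AND false = false
N6 = B XOR N5 = true XOR false = true

N1 = false; N3 = false; N5 = false; N6 = true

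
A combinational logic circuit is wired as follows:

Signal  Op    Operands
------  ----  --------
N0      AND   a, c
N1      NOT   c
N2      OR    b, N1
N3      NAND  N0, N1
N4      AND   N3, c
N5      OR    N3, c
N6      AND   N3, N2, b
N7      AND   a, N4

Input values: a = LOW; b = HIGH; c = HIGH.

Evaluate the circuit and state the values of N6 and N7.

N6 = HIGH, N7 = LOW

N0 = a AND c = LOW AND HIGH = LOW
N1 = NOT c = NOT HIGH = LOW
N2 = b OR N1 = HIGH OR LOW = HIGH
N3 = N0 NAND N1 = LOW NAND LOW = HIGH
N4 = N3 AND c = HIGH AND HIGH = HIGH
N6 = N3 AND N2 AND b = HIGH AND HIGH AND HIGH = HIGH
N7 = a AND N4 = LOW AND HIGH = LOW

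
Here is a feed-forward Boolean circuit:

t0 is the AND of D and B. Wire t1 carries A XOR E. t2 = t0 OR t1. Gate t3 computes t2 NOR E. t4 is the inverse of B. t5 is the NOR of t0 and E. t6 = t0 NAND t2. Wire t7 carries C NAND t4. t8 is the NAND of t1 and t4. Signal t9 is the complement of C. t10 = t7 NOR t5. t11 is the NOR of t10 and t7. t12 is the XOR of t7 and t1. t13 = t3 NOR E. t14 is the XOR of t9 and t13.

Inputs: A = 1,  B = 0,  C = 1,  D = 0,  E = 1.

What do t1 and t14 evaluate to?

t1 = 0, t14 = 0

t0 = D AND B = 0 AND 0 = 0
t1 = A XOR E = 1 XOR 1 = 0
t2 = t0 OR t1 = 0 OR 0 = 0
t3 = t2 NOR E = 0 NOR 1 = 0
t9 = NOT C = NOT 1 = 0
t13 = t3 NOR E = 0 NOR 1 = 0
t14 = t9 XOR t13 = 0 XOR 0 = 0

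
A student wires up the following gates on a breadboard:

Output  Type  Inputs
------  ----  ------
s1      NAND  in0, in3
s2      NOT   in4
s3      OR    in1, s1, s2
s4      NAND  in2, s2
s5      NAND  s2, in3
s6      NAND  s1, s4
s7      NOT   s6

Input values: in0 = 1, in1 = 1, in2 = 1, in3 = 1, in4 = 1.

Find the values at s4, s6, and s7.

s4 = 1, s6 = 1, s7 = 0

s1 = in0 NAND in3 = 1 NAND 1 = 0
s2 = NOT in4 = NOT 1 = 0
s4 = in2 NAND s2 = 1 NAND 0 = 1
s6 = s1 NAND s4 = 0 NAND 1 = 1
s7 = NOT s6 = NOT 1 = 0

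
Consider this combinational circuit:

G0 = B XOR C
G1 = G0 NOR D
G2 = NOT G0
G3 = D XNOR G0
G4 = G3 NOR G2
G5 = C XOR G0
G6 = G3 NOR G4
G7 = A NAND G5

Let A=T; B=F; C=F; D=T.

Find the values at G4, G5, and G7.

G0 = B XOR C = F XOR F = F
G2 = NOT G0 = NOT F = T
G3 = D XNOR G0 = T XNOR F = F
G4 = G3 NOR G2 = F NOR T = F
G5 = C XOR G0 = F XOR F = F
G7 = A NAND G5 = T NAND F = T

G4 = F, G5 = F, G7 = T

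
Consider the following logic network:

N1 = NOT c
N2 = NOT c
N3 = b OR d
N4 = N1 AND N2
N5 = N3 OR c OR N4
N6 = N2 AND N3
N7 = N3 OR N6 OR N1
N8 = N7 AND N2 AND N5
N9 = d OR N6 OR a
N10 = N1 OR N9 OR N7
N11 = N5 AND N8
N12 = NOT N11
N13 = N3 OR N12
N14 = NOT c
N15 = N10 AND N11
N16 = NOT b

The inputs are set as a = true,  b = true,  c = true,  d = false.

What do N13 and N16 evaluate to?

N13 = true  N16 = false

N1 = NOT c = NOT true = false
N2 = NOT c = NOT true = false
N3 = b OR d = true OR false = true
N4 = N1 AND N2 = false AND false = false
N5 = N3 OR c OR N4 = true OR true OR false = true
N6 = N2 AND N3 = false AND true = false
N7 = N3 OR N6 OR N1 = true OR false OR false = true
N8 = N7 AND N2 AND N5 = true AND false AND true = false
N11 = N5 AND N8 = true AND false = false
N12 = NOT N11 = NOT false = true
N13 = N3 OR N12 = true OR true = true
N16 = NOT b = NOT true = false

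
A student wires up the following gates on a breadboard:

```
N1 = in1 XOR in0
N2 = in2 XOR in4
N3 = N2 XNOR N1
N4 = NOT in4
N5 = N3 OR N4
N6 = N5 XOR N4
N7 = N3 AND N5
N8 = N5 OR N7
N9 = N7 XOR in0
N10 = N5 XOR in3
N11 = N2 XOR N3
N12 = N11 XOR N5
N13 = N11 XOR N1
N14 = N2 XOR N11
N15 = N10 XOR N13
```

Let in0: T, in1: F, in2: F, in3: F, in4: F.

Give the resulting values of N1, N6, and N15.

N1 = in1 XOR in0 = F XOR T = T
N2 = in2 XOR in4 = F XOR F = F
N3 = N2 XNOR N1 = F XNOR T = F
N4 = NOT in4 = NOT F = T
N5 = N3 OR N4 = F OR T = T
N6 = N5 XOR N4 = T XOR T = F
N10 = N5 XOR in3 = T XOR F = T
N11 = N2 XOR N3 = F XOR F = F
N13 = N11 XOR N1 = F XOR T = T
N15 = N10 XOR N13 = T XOR T = F

N1 = T  N6 = F  N15 = F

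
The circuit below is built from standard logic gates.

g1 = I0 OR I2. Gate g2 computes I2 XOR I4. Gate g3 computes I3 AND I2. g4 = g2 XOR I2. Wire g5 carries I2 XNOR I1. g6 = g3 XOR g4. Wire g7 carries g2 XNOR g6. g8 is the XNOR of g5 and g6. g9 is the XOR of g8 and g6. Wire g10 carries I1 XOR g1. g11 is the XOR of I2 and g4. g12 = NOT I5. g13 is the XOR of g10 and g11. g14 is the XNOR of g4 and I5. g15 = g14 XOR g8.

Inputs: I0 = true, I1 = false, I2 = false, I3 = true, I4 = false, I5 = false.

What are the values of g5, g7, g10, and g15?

g5 = true, g7 = true, g10 = true, g15 = true

g1 = I0 OR I2 = true OR false = true
g2 = I2 XOR I4 = false XOR false = false
g3 = I3 AND I2 = true AND false = false
g4 = g2 XOR I2 = false XOR false = false
g5 = I2 XNOR I1 = false XNOR false = true
g6 = g3 XOR g4 = false XOR false = false
g7 = g2 XNOR g6 = false XNOR false = true
g8 = g5 XNOR g6 = true XNOR false = false
g10 = I1 XOR g1 = false XOR true = true
g14 = g4 XNOR I5 = false XNOR false = true
g15 = g14 XOR g8 = true XOR false = true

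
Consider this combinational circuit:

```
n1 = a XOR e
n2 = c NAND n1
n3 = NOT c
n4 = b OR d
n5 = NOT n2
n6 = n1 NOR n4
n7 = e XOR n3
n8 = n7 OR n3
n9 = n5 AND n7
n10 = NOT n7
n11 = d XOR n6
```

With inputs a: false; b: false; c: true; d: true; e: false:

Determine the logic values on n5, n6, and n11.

n5 = false  n6 = false  n11 = true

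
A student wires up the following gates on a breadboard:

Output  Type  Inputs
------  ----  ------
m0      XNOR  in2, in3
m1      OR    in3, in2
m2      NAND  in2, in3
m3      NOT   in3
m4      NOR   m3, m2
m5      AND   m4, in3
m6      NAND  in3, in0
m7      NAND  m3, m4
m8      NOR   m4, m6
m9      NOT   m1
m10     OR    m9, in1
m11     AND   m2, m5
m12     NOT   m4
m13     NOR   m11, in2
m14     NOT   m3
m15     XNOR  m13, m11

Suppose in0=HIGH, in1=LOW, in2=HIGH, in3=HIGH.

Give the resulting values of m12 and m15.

m12 = LOW, m15 = HIGH

m2 = in2 NAND in3 = HIGH NAND HIGH = LOW
m3 = NOT in3 = NOT HIGH = LOW
m4 = m3 NOR m2 = LOW NOR LOW = HIGH
m5 = m4 AND in3 = HIGH AND HIGH = HIGH
m11 = m2 AND m5 = LOW AND HIGH = LOW
m12 = NOT m4 = NOT HIGH = LOW
m13 = m11 NOR in2 = LOW NOR HIGH = LOW
m15 = m13 XNOR m11 = LOW XNOR LOW = HIGH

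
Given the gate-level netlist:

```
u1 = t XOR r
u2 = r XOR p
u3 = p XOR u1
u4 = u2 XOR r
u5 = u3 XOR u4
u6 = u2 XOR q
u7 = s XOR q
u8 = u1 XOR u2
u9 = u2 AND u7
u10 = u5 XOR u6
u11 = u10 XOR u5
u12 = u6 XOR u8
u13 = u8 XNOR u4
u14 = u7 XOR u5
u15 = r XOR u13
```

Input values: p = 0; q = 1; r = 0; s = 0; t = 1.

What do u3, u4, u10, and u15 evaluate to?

u3 = 1; u4 = 0; u10 = 0; u15 = 0

u1 = t XOR r = 1 XOR 0 = 1
u2 = r XOR p = 0 XOR 0 = 0
u3 = p XOR u1 = 0 XOR 1 = 1
u4 = u2 XOR r = 0 XOR 0 = 0
u5 = u3 XOR u4 = 1 XOR 0 = 1
u6 = u2 XOR q = 0 XOR 1 = 1
u8 = u1 XOR u2 = 1 XOR 0 = 1
u10 = u5 XOR u6 = 1 XOR 1 = 0
u13 = u8 XNOR u4 = 1 XNOR 0 = 0
u15 = r XOR u13 = 0 XOR 0 = 0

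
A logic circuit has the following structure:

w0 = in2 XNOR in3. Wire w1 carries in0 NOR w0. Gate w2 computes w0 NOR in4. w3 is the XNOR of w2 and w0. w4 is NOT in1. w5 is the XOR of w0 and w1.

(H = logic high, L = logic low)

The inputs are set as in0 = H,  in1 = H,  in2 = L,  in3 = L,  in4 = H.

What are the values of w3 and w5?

w0 = in2 XNOR in3 = L XNOR L = H
w1 = in0 NOR w0 = H NOR H = L
w2 = w0 NOR in4 = H NOR H = L
w3 = w2 XNOR w0 = L XNOR H = L
w5 = w0 XOR w1 = H XOR L = H

w3 = L, w5 = H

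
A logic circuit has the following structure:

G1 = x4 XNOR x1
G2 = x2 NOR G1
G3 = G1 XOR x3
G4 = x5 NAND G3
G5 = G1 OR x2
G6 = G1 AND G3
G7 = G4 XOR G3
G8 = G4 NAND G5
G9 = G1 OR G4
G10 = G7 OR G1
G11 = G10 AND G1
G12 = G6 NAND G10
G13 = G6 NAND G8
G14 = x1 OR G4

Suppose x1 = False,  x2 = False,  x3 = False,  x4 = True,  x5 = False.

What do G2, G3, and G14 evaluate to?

G2 = True  G3 = False  G14 = True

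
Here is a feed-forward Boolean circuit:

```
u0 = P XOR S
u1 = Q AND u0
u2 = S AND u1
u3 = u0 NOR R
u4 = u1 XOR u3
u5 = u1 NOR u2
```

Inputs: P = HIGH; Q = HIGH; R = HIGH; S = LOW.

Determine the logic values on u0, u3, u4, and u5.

u0 = HIGH; u3 = LOW; u4 = HIGH; u5 = LOW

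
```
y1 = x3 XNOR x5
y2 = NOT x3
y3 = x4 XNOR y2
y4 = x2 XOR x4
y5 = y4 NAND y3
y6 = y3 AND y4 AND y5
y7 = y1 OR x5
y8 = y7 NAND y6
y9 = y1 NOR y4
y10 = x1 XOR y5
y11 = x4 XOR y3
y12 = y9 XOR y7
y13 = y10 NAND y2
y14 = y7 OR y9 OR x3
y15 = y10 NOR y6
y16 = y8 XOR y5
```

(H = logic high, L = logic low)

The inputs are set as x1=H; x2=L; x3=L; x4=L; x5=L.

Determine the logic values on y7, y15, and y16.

y1 = x3 XNOR x5 = L XNOR L = H
y2 = NOT x3 = NOT L = H
y3 = x4 XNOR y2 = L XNOR H = L
y4 = x2 XOR x4 = L XOR L = L
y5 = y4 NAND y3 = L NAND L = H
y6 = y3 AND y4 AND y5 = L AND L AND H = L
y7 = y1 OR x5 = H OR L = H
y8 = y7 NAND y6 = H NAND L = H
y10 = x1 XOR y5 = H XOR H = L
y15 = y10 NOR y6 = L NOR L = H
y16 = y8 XOR y5 = H XOR H = L

y7 = H, y15 = H, y16 = L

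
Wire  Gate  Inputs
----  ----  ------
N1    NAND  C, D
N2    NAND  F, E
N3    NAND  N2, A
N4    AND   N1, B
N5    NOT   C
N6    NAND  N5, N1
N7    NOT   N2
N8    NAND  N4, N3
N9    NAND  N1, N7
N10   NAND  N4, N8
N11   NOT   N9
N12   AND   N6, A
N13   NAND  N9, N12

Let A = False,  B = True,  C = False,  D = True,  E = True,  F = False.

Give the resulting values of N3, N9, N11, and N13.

N1 = C NAND D = False NAND True = True
N2 = F NAND E = False NAND True = True
N3 = N2 NAND A = True NAND False = True
N5 = NOT C = NOT False = True
N6 = N5 NAND N1 = True NAND True = False
N7 = NOT N2 = NOT True = False
N9 = N1 NAND N7 = True NAND False = True
N11 = NOT N9 = NOT True = False
N12 = N6 AND A = False AND False = False
N13 = N9 NAND N12 = True NAND False = True

N3 = True, N9 = True, N11 = False, N13 = True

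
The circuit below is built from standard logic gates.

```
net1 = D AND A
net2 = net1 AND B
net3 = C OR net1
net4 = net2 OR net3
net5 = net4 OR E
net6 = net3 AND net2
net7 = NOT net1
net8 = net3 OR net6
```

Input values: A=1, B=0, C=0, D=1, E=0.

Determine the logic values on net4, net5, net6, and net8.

net1 = D AND A = 1 AND 1 = 1
net2 = net1 AND B = 1 AND 0 = 0
net3 = C OR net1 = 0 OR 1 = 1
net4 = net2 OR net3 = 0 OR 1 = 1
net5 = net4 OR E = 1 OR 0 = 1
net6 = net3 AND net2 = 1 AND 0 = 0
net8 = net3 OR net6 = 1 OR 0 = 1

net4 = 1, net5 = 1, net6 = 0, net8 = 1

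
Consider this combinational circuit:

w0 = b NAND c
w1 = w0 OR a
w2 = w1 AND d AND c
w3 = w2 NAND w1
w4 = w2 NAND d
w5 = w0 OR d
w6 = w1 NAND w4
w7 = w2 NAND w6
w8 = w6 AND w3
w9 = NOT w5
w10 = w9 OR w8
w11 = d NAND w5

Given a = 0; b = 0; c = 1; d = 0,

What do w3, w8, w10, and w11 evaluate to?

w0 = b NAND c = 0 NAND 1 = 1
w1 = w0 OR a = 1 OR 0 = 1
w2 = w1 AND d AND c = 1 AND 0 AND 1 = 0
w3 = w2 NAND w1 = 0 NAND 1 = 1
w4 = w2 NAND d = 0 NAND 0 = 1
w5 = w0 OR d = 1 OR 0 = 1
w6 = w1 NAND w4 = 1 NAND 1 = 0
w8 = w6 AND w3 = 0 AND 1 = 0
w9 = NOT w5 = NOT 1 = 0
w10 = w9 OR w8 = 0 OR 0 = 0
w11 = d NAND w5 = 0 NAND 1 = 1

w3 = 1  w8 = 0  w10 = 0  w11 = 1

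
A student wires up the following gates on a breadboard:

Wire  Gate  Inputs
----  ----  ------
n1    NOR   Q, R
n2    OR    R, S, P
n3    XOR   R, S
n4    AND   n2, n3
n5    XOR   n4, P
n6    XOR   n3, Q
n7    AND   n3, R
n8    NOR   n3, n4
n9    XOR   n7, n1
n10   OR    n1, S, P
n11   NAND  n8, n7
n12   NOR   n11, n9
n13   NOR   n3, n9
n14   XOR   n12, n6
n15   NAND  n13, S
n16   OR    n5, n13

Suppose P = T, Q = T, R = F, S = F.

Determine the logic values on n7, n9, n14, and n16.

n7 = F, n9 = F, n14 = T, n16 = T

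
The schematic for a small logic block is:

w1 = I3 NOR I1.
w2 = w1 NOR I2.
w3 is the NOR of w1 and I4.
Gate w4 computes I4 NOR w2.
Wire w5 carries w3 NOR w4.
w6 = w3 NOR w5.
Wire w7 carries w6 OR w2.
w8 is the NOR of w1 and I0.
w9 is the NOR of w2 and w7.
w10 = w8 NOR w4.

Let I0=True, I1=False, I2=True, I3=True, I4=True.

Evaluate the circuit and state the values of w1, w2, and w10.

w1 = False, w2 = False, w10 = True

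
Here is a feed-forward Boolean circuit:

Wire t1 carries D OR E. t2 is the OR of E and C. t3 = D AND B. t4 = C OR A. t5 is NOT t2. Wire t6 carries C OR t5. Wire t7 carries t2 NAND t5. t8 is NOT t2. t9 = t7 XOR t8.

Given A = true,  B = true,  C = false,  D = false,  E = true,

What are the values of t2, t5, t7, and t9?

t2 = true, t5 = false, t7 = true, t9 = true

t2 = E OR C = true OR false = true
t5 = NOT t2 = NOT true = false
t7 = t2 NAND t5 = true NAND false = true
t8 = NOT t2 = NOT true = false
t9 = t7 XOR t8 = true XOR false = true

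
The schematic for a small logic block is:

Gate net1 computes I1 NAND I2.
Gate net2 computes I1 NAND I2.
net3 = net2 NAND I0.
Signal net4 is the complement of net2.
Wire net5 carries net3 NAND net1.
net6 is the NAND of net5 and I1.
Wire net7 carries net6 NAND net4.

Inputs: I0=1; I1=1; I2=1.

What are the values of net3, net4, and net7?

net3 = 1, net4 = 1, net7 = 1

net1 = I1 NAND I2 = 1 NAND 1 = 0
net2 = I1 NAND I2 = 1 NAND 1 = 0
net3 = net2 NAND I0 = 0 NAND 1 = 1
net4 = NOT net2 = NOT 0 = 1
net5 = net3 NAND net1 = 1 NAND 0 = 1
net6 = net5 NAND I1 = 1 NAND 1 = 0
net7 = net6 NAND net4 = 0 NAND 1 = 1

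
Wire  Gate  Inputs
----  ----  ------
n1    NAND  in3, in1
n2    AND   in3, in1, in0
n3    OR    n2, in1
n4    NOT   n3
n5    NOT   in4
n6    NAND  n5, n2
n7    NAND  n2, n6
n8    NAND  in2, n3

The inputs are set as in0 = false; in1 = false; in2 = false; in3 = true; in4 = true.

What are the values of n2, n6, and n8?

n2 = in3 AND in1 AND in0 = true AND false AND false = false
n3 = n2 OR in1 = false OR false = false
n5 = NOT in4 = NOT true = false
n6 = n5 NAND n2 = false NAND false = true
n8 = in2 NAND n3 = false NAND false = true

n2 = false, n6 = true, n8 = true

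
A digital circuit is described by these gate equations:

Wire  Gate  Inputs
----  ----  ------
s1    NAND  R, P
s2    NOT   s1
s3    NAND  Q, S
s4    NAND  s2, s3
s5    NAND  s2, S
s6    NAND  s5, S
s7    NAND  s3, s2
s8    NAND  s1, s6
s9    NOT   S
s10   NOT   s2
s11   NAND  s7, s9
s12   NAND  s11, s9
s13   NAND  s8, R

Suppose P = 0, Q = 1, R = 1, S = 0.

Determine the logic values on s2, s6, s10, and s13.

s1 = R NAND P = 1 NAND 0 = 1
s2 = NOT s1 = NOT 1 = 0
s5 = s2 NAND S = 0 NAND 0 = 1
s6 = s5 NAND S = 1 NAND 0 = 1
s8 = s1 NAND s6 = 1 NAND 1 = 0
s10 = NOT s2 = NOT 0 = 1
s13 = s8 NAND R = 0 NAND 1 = 1

s2 = 0, s6 = 1, s10 = 1, s13 = 1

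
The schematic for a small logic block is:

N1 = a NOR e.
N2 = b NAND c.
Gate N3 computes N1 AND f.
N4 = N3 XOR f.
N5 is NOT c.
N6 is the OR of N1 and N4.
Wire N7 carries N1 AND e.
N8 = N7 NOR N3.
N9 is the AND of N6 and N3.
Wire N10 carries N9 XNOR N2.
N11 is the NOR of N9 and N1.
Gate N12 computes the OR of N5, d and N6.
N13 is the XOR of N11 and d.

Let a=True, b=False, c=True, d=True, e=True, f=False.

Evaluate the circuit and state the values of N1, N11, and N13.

N1 = a NOR e = True NOR True = False
N3 = N1 AND f = False AND False = False
N4 = N3 XOR f = False XOR False = False
N6 = N1 OR N4 = False OR False = False
N9 = N6 AND N3 = False AND False = False
N11 = N9 NOR N1 = False NOR False = True
N13 = N11 XOR d = True XOR True = False

N1 = False  N11 = True  N13 = False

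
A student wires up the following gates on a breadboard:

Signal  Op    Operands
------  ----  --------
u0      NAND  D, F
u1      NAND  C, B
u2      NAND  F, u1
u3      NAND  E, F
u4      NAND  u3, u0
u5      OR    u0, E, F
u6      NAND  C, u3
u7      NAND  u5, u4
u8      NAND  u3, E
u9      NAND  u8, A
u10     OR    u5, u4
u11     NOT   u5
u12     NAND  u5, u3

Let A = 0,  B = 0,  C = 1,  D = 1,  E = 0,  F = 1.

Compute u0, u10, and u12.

u0 = 0, u10 = 1, u12 = 0

u0 = D NAND F = 1 NAND 1 = 0
u3 = E NAND F = 0 NAND 1 = 1
u4 = u3 NAND u0 = 1 NAND 0 = 1
u5 = u0 OR E OR F = 0 OR 0 OR 1 = 1
u10 = u5 OR u4 = 1 OR 1 = 1
u12 = u5 NAND u3 = 1 NAND 1 = 0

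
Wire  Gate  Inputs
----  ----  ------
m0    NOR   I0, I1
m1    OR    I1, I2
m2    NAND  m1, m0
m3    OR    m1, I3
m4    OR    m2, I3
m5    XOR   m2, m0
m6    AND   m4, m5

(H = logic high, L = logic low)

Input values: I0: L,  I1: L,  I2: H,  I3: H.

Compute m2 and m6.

m0 = I0 NOR I1 = L NOR L = H
m1 = I1 OR I2 = L OR H = H
m2 = m1 NAND m0 = H NAND H = L
m4 = m2 OR I3 = L OR H = H
m5 = m2 XOR m0 = L XOR H = H
m6 = m4 AND m5 = H AND H = H

m2 = L, m6 = H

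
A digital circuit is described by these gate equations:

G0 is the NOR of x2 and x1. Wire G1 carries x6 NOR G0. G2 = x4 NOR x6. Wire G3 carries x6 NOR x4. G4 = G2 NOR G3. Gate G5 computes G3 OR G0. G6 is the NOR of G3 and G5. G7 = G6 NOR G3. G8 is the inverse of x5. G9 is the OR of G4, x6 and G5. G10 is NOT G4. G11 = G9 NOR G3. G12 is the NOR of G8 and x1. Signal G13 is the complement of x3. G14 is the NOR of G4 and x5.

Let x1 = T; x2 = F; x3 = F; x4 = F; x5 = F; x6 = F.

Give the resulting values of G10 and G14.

G10 = T, G14 = T

G2 = x4 NOR x6 = F NOR F = T
G3 = x6 NOR x4 = F NOR F = T
G4 = G2 NOR G3 = T NOR T = F
G10 = NOT G4 = NOT F = T
G14 = G4 NOR x5 = F NOR F = T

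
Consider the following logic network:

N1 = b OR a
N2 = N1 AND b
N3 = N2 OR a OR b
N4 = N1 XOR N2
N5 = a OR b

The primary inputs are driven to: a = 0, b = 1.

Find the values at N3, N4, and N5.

N3 = 1  N4 = 0  N5 = 1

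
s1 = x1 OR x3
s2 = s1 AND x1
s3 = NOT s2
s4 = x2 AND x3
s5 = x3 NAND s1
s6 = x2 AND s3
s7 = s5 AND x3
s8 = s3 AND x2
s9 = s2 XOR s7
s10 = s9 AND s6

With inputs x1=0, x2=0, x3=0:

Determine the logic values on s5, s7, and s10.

s1 = x1 OR x3 = 0 OR 0 = 0
s2 = s1 AND x1 = 0 AND 0 = 0
s3 = NOT s2 = NOT 0 = 1
s5 = x3 NAND s1 = 0 NAND 0 = 1
s6 = x2 AND s3 = 0 AND 1 = 0
s7 = s5 AND x3 = 1 AND 0 = 0
s9 = s2 XOR s7 = 0 XOR 0 = 0
s10 = s9 AND s6 = 0 AND 0 = 0

s5 = 1, s7 = 0, s10 = 0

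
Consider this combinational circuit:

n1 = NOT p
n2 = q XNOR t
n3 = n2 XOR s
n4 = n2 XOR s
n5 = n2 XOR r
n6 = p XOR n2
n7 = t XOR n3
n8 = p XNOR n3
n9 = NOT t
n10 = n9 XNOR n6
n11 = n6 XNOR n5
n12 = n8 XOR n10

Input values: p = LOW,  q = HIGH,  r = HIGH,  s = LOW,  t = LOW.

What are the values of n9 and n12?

n9 = HIGH; n12 = HIGH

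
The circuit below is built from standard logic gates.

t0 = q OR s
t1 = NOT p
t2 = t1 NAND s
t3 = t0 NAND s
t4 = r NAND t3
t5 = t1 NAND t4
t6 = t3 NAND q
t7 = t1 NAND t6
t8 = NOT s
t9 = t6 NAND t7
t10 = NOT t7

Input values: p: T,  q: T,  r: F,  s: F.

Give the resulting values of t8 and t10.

t8 = T; t10 = F

t0 = q OR s = T OR F = T
t1 = NOT p = NOT T = F
t3 = t0 NAND s = T NAND F = T
t6 = t3 NAND q = T NAND T = F
t7 = t1 NAND t6 = F NAND F = T
t8 = NOT s = NOT F = T
t10 = NOT t7 = NOT T = F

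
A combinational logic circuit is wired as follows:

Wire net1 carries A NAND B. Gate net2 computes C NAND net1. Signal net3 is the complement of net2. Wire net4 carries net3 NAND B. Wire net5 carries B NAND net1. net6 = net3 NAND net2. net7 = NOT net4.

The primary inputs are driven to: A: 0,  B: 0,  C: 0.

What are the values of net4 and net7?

net4 = 1, net7 = 0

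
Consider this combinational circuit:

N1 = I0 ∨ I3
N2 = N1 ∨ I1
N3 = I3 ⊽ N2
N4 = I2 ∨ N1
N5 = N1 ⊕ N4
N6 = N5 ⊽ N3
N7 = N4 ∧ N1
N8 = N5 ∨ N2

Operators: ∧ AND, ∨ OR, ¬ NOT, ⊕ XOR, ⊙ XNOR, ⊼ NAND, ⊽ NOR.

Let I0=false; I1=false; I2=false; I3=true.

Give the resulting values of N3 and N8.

N3 = false, N8 = true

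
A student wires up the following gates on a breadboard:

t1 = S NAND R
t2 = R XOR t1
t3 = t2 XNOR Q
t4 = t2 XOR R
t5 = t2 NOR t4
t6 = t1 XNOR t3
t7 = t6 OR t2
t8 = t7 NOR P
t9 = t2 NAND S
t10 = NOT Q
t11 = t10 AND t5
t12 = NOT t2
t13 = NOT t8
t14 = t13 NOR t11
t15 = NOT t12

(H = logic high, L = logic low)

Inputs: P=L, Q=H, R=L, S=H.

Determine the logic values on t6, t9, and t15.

t6 = H; t9 = L; t15 = H

t1 = S NAND R = H NAND L = H
t2 = R XOR t1 = L XOR H = H
t3 = t2 XNOR Q = H XNOR H = H
t6 = t1 XNOR t3 = H XNOR H = H
t9 = t2 NAND S = H NAND H = L
t12 = NOT t2 = NOT H = L
t15 = NOT t12 = NOT L = H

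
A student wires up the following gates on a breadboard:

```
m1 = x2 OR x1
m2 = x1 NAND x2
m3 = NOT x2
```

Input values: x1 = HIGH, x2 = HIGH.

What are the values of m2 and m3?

m2 = x1 NAND x2 = HIGH NAND HIGH = LOW
m3 = NOT x2 = NOT HIGH = LOW

m2 = LOW, m3 = LOW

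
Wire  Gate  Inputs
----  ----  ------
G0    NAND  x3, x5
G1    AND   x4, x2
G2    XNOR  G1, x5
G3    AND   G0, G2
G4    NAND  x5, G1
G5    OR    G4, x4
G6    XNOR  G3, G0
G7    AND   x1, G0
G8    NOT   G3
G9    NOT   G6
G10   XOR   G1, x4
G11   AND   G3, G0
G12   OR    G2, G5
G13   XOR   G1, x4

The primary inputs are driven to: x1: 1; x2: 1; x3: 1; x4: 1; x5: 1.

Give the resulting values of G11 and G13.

G0 = x3 NAND x5 = 1 NAND 1 = 0
G1 = x4 AND x2 = 1 AND 1 = 1
G2 = G1 XNOR x5 = 1 XNOR 1 = 1
G3 = G0 AND G2 = 0 AND 1 = 0
G11 = G3 AND G0 = 0 AND 0 = 0
G13 = G1 XOR x4 = 1 XOR 1 = 0

G11 = 0; G13 = 0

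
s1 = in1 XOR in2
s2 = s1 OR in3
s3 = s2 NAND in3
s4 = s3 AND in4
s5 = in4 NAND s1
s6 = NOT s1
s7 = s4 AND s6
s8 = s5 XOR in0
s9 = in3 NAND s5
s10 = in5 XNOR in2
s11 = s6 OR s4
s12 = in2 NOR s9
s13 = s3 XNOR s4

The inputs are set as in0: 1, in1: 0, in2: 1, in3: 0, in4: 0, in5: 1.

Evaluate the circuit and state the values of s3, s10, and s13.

s3 = 1, s10 = 1, s13 = 0

s1 = in1 XOR in2 = 0 XOR 1 = 1
s2 = s1 OR in3 = 1 OR 0 = 1
s3 = s2 NAND in3 = 1 NAND 0 = 1
s4 = s3 AND in4 = 1 AND 0 = 0
s10 = in5 XNOR in2 = 1 XNOR 1 = 1
s13 = s3 XNOR s4 = 1 XNOR 0 = 0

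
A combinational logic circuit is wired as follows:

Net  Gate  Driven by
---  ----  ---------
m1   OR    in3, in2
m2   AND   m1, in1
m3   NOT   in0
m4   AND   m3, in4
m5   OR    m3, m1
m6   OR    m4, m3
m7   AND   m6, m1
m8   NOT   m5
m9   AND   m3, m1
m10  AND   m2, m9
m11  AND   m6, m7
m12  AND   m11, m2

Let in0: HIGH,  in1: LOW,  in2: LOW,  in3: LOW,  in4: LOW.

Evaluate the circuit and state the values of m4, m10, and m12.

m4 = LOW; m10 = LOW; m12 = LOW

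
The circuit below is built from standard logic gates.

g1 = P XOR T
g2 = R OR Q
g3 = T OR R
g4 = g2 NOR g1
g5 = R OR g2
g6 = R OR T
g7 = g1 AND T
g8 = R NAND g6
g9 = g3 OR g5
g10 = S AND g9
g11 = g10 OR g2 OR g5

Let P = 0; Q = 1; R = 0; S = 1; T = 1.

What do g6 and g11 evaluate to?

g2 = R OR Q = 0 OR 1 = 1
g3 = T OR R = 1 OR 0 = 1
g5 = R OR g2 = 0 OR 1 = 1
g6 = R OR T = 0 OR 1 = 1
g9 = g3 OR g5 = 1 OR 1 = 1
g10 = S AND g9 = 1 AND 1 = 1
g11 = g10 OR g2 OR g5 = 1 OR 1 OR 1 = 1

g6 = 1, g11 = 1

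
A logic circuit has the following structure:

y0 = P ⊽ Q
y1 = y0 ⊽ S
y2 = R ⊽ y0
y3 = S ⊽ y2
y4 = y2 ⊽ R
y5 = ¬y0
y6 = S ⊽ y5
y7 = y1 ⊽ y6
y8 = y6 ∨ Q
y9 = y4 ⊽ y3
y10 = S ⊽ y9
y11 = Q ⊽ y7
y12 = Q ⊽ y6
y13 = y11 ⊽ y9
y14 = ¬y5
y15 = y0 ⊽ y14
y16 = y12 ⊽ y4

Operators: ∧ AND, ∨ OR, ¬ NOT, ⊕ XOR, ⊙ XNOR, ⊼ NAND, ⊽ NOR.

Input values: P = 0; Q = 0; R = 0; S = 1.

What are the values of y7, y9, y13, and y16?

y0 = P NOR Q = 0 NOR 0 = 1
y1 = y0 NOR S = 1 NOR 1 = 0
y2 = R NOR y0 = 0 NOR 1 = 0
y3 = S NOR y2 = 1 NOR 0 = 0
y4 = y2 NOR R = 0 NOR 0 = 1
y5 = NOT y0 = NOT 1 = 0
y6 = S NOR y5 = 1 NOR 0 = 0
y7 = y1 NOR y6 = 0 NOR 0 = 1
y9 = y4 NOR y3 = 1 NOR 0 = 0
y11 = Q NOR y7 = 0 NOR 1 = 0
y12 = Q NOR y6 = 0 NOR 0 = 1
y13 = y11 NOR y9 = 0 NOR 0 = 1
y16 = y12 NOR y4 = 1 NOR 1 = 0

y7 = 1, y9 = 0, y13 = 1, y16 = 0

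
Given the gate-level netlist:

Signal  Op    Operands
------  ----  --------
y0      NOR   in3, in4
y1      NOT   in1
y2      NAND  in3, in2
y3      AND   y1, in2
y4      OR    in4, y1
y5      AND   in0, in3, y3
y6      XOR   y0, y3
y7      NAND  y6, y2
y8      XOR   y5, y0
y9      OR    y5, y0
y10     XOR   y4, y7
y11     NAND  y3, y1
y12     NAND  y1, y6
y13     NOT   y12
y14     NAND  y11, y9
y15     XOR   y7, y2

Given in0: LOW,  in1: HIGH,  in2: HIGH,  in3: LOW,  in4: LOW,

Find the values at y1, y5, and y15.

y1 = LOW; y5 = LOW; y15 = HIGH

y0 = in3 NOR in4 = LOW NOR LOW = HIGH
y1 = NOT in1 = NOT HIGH = LOW
y2 = in3 NAND in2 = LOW NAND HIGH = HIGH
y3 = y1 AND in2 = LOW AND HIGH = LOW
y5 = in0 AND in3 AND y3 = LOW AND LOW AND LOW = LOW
y6 = y0 XOR y3 = HIGH XOR LOW = HIGH
y7 = y6 NAND y2 = HIGH NAND HIGH = LOW
y15 = y7 XOR y2 = LOW XOR HIGH = HIGH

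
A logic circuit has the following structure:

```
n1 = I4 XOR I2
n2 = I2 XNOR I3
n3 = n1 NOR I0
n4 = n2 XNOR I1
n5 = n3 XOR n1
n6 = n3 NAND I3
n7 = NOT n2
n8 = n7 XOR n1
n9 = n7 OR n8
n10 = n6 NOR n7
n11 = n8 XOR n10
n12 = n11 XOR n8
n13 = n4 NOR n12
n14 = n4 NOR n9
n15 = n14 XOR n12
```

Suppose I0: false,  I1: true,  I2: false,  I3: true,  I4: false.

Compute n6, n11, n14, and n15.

n6 = false, n11 = true, n14 = false, n15 = false

n1 = I4 XOR I2 = false XOR false = false
n2 = I2 XNOR I3 = false XNOR true = false
n3 = n1 NOR I0 = false NOR false = true
n4 = n2 XNOR I1 = false XNOR true = false
n6 = n3 NAND I3 = true NAND true = false
n7 = NOT n2 = NOT false = true
n8 = n7 XOR n1 = true XOR false = true
n9 = n7 OR n8 = true OR true = true
n10 = n6 NOR n7 = false NOR true = false
n11 = n8 XOR n10 = true XOR false = true
n12 = n11 XOR n8 = true XOR true = false
n14 = n4 NOR n9 = false NOR true = false
n15 = n14 XOR n12 = false XOR false = false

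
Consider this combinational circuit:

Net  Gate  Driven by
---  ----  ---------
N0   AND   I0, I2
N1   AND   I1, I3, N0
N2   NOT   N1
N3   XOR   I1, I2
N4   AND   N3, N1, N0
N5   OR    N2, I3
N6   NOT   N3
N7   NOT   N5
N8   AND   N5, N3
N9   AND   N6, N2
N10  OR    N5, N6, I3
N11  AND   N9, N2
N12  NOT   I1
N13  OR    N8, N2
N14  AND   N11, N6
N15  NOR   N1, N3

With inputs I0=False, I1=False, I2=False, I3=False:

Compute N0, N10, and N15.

N0 = I0 AND I2 = False AND False = False
N1 = I1 AND I3 AND N0 = False AND False AND False = False
N2 = NOT N1 = NOT False = True
N3 = I1 XOR I2 = False XOR False = False
N5 = N2 OR I3 = True OR False = True
N6 = NOT N3 = NOT False = True
N10 = N5 OR N6 OR I3 = True OR True OR False = True
N15 = N1 NOR N3 = False NOR False = True

N0 = False  N10 = True  N15 = True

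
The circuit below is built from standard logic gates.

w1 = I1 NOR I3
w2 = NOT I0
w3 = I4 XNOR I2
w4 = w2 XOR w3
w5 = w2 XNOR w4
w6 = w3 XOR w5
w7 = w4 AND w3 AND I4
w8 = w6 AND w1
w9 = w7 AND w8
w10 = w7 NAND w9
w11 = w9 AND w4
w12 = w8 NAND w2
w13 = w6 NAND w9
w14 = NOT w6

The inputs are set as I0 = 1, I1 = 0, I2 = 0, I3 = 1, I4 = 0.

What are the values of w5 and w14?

w2 = NOT I0 = NOT 1 = 0
w3 = I4 XNOR I2 = 0 XNOR 0 = 1
w4 = w2 XOR w3 = 0 XOR 1 = 1
w5 = w2 XNOR w4 = 0 XNOR 1 = 0
w6 = w3 XOR w5 = 1 XOR 0 = 1
w14 = NOT w6 = NOT 1 = 0

w5 = 0; w14 = 0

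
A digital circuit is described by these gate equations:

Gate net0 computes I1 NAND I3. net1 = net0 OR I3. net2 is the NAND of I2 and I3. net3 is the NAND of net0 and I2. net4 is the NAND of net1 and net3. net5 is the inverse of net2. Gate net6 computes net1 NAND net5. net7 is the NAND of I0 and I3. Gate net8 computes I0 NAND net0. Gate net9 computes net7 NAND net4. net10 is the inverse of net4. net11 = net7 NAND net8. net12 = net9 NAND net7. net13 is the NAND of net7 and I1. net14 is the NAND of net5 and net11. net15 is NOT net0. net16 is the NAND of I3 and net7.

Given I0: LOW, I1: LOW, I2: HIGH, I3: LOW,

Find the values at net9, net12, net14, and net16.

net0 = I1 NAND I3 = LOW NAND LOW = HIGH
net1 = net0 OR I3 = HIGH OR LOW = HIGH
net2 = I2 NAND I3 = HIGH NAND LOW = HIGH
net3 = net0 NAND I2 = HIGH NAND HIGH = LOW
net4 = net1 NAND net3 = HIGH NAND LOW = HIGH
net5 = NOT net2 = NOT HIGH = LOW
net7 = I0 NAND I3 = LOW NAND LOW = HIGH
net8 = I0 NAND net0 = LOW NAND HIGH = HIGH
net9 = net7 NAND net4 = HIGH NAND HIGH = LOW
net11 = net7 NAND net8 = HIGH NAND HIGH = LOW
net12 = net9 NAND net7 = LOW NAND HIGH = HIGH
net14 = net5 NAND net11 = LOW NAND LOW = HIGH
net16 = I3 NAND net7 = LOW NAND HIGH = HIGH

net9 = LOW  net12 = HIGH  net14 = HIGH  net16 = HIGH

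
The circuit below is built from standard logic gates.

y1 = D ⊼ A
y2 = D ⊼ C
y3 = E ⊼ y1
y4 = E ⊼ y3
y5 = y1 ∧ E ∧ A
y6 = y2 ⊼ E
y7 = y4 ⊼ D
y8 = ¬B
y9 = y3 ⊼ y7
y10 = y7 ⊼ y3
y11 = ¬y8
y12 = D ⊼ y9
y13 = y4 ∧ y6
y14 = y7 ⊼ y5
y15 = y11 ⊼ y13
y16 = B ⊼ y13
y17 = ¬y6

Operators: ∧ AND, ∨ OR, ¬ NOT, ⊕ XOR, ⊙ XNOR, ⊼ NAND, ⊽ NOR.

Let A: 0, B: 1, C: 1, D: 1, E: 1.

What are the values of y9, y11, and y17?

y9 = 1  y11 = 1  y17 = 0

y1 = D NAND A = 1 NAND 0 = 1
y2 = D NAND C = 1 NAND 1 = 0
y3 = E NAND y1 = 1 NAND 1 = 0
y4 = E NAND y3 = 1 NAND 0 = 1
y6 = y2 NAND E = 0 NAND 1 = 1
y7 = y4 NAND D = 1 NAND 1 = 0
y8 = NOT B = NOT 1 = 0
y9 = y3 NAND y7 = 0 NAND 0 = 1
y11 = NOT y8 = NOT 0 = 1
y17 = NOT y6 = NOT 1 = 0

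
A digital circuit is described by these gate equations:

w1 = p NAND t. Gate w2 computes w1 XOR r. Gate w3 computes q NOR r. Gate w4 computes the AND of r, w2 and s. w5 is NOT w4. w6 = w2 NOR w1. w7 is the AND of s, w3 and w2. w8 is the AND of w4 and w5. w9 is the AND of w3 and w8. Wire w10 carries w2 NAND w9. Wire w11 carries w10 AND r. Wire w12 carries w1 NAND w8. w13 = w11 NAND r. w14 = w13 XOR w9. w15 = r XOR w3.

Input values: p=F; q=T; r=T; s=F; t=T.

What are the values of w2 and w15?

w1 = p NAND t = F NAND T = T
w2 = w1 XOR r = T XOR T = F
w3 = q NOR r = T NOR T = F
w15 = r XOR w3 = T XOR F = T

w2 = F, w15 = T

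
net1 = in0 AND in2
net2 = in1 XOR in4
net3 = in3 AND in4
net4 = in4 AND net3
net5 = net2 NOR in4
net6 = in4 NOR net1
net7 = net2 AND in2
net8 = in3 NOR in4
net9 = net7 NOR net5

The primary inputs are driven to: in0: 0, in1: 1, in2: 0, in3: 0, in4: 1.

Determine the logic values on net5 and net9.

net2 = in1 XOR in4 = 1 XOR 1 = 0
net5 = net2 NOR in4 = 0 NOR 1 = 0
net7 = net2 AND in2 = 0 AND 0 = 0
net9 = net7 NOR net5 = 0 NOR 0 = 1

net5 = 0  net9 = 1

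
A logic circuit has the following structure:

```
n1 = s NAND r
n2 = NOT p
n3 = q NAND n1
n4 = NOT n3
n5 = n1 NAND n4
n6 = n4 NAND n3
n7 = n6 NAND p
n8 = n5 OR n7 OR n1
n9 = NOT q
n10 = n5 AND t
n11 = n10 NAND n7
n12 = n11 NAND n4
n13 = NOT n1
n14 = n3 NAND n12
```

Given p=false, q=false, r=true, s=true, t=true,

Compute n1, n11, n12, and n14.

n1 = s NAND r = true NAND true = false
n3 = q NAND n1 = false NAND false = true
n4 = NOT n3 = NOT true = false
n5 = n1 NAND n4 = false NAND false = true
n6 = n4 NAND n3 = false NAND true = true
n7 = n6 NAND p = true NAND false = true
n10 = n5 AND t = true AND true = true
n11 = n10 NAND n7 = true NAND true = false
n12 = n11 NAND n4 = false NAND false = true
n14 = n3 NAND n12 = true NAND true = false

n1 = false, n11 = false, n12 = true, n14 = false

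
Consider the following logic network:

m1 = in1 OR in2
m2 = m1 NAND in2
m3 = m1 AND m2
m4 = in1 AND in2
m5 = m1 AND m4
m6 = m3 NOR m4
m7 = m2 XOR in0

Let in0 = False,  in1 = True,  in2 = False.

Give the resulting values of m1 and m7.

m1 = in1 OR in2 = True OR False = True
m2 = m1 NAND in2 = True NAND False = True
m7 = m2 XOR in0 = True XOR False = True

m1 = True, m7 = True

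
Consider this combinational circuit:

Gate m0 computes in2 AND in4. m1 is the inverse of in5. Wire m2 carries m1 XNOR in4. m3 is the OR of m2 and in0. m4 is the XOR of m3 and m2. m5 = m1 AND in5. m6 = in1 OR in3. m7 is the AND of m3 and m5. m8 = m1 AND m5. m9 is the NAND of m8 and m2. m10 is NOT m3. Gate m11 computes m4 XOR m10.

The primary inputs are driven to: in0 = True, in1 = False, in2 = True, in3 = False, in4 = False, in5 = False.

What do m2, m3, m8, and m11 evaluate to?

m2 = False, m3 = True, m8 = False, m11 = True

m1 = NOT in5 = NOT False = True
m2 = m1 XNOR in4 = True XNOR False = False
m3 = m2 OR in0 = False OR True = True
m4 = m3 XOR m2 = True XOR False = True
m5 = m1 AND in5 = True AND False = False
m8 = m1 AND m5 = True AND False = False
m10 = NOT m3 = NOT True = False
m11 = m4 XOR m10 = True XOR False = True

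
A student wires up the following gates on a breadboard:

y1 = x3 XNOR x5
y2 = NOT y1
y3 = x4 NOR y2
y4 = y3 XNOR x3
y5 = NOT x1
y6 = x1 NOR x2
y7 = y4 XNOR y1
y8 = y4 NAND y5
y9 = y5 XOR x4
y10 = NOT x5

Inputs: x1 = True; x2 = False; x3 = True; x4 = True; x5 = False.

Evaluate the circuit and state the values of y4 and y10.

y4 = False; y10 = True

y1 = x3 XNOR x5 = True XNOR False = False
y2 = NOT y1 = NOT False = True
y3 = x4 NOR y2 = True NOR True = False
y4 = y3 XNOR x3 = False XNOR True = False
y10 = NOT x5 = NOT False = True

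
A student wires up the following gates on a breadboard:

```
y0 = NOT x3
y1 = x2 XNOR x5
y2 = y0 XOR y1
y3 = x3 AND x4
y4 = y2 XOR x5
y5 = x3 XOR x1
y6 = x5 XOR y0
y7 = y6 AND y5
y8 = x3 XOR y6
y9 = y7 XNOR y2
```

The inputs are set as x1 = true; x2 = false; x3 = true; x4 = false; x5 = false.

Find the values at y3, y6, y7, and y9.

y3 = false; y6 = false; y7 = false; y9 = false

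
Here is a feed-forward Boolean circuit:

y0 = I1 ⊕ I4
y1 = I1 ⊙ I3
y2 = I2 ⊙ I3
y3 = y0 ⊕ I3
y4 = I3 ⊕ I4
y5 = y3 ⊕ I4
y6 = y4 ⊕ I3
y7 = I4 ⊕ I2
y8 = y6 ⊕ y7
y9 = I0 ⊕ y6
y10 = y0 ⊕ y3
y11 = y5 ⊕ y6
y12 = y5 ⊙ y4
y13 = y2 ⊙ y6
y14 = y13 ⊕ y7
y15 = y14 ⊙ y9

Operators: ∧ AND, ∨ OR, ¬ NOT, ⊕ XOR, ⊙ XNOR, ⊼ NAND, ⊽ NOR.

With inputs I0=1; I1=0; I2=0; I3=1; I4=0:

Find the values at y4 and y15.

y4 = 1; y15 = 1

y2 = I2 XNOR I3 = 0 XNOR 1 = 0
y4 = I3 XOR I4 = 1 XOR 0 = 1
y6 = y4 XOR I3 = 1 XOR 1 = 0
y7 = I4 XOR I2 = 0 XOR 0 = 0
y9 = I0 XOR y6 = 1 XOR 0 = 1
y13 = y2 XNOR y6 = 0 XNOR 0 = 1
y14 = y13 XOR y7 = 1 XOR 0 = 1
y15 = y14 XNOR y9 = 1 XNOR 1 = 1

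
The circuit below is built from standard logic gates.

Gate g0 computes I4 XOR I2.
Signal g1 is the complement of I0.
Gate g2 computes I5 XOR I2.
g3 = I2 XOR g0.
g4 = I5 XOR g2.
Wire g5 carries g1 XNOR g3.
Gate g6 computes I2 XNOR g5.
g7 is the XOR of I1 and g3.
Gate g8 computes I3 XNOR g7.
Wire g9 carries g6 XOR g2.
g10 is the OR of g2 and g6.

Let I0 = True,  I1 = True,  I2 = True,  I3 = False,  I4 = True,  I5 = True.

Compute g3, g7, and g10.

g3 = True, g7 = False, g10 = False

g0 = I4 XOR I2 = True XOR True = False
g1 = NOT I0 = NOT True = False
g2 = I5 XOR I2 = True XOR True = False
g3 = I2 XOR g0 = True XOR False = True
g5 = g1 XNOR g3 = False XNOR True = False
g6 = I2 XNOR g5 = True XNOR False = False
g7 = I1 XOR g3 = True XOR True = False
g10 = g2 OR g6 = False OR False = False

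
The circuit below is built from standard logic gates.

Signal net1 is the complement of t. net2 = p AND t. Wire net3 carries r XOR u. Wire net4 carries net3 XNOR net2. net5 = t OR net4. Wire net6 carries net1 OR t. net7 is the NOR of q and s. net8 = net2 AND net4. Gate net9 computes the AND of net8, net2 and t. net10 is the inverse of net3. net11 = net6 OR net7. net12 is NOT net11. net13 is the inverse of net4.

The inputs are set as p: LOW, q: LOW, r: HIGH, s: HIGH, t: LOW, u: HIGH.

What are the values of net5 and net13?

net5 = HIGH, net13 = LOW

net2 = p AND t = LOW AND LOW = LOW
net3 = r XOR u = HIGH XOR HIGH = LOW
net4 = net3 XNOR net2 = LOW XNOR LOW = HIGH
net5 = t OR net4 = LOW OR HIGH = HIGH
net13 = NOT net4 = NOT HIGH = LOW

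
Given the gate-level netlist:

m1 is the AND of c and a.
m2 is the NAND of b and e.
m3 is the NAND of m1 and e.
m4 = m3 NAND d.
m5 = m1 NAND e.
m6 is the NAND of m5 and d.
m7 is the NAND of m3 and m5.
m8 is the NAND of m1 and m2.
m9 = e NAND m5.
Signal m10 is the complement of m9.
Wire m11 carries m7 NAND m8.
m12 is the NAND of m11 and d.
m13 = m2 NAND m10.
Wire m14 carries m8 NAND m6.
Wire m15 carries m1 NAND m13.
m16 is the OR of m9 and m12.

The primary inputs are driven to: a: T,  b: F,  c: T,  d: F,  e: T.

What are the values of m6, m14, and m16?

m6 = T  m14 = T  m16 = T

m1 = c AND a = T AND T = T
m2 = b NAND e = F NAND T = T
m3 = m1 NAND e = T NAND T = F
m5 = m1 NAND e = T NAND T = F
m6 = m5 NAND d = F NAND F = T
m7 = m3 NAND m5 = F NAND F = T
m8 = m1 NAND m2 = T NAND T = F
m9 = e NAND m5 = T NAND F = T
m11 = m7 NAND m8 = T NAND F = T
m12 = m11 NAND d = T NAND F = T
m14 = m8 NAND m6 = F NAND T = T
m16 = m9 OR m12 = T OR T = T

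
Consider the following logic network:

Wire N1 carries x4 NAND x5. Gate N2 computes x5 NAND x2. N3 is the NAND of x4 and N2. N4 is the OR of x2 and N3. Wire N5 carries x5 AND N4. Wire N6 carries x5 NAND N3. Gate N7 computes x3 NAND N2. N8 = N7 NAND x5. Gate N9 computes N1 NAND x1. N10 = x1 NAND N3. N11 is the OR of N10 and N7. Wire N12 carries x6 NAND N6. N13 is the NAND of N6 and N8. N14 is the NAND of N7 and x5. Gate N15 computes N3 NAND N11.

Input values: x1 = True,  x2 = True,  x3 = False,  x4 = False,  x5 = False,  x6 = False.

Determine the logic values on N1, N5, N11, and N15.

N1 = x4 NAND x5 = False NAND False = True
N2 = x5 NAND x2 = False NAND True = True
N3 = x4 NAND N2 = False NAND True = True
N4 = x2 OR N3 = True OR True = True
N5 = x5 AND N4 = False AND True = False
N7 = x3 NAND N2 = False NAND True = True
N10 = x1 NAND N3 = True NAND True = False
N11 = N10 OR N7 = False OR True = True
N15 = N3 NAND N11 = True NAND True = False

N1 = True; N5 = False; N11 = True; N15 = False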